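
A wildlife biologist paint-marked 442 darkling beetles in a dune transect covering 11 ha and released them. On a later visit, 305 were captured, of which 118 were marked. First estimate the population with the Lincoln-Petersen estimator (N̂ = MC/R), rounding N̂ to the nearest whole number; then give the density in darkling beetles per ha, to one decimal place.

N̂ = 442·305/118 = 134810/118 ≈ 1142.46 → 1142
Density = N̂ / area = 1142 / 11 ≈ 103.82 → 103.8 per ha

density ≈ 103.8 darkling beetles per ha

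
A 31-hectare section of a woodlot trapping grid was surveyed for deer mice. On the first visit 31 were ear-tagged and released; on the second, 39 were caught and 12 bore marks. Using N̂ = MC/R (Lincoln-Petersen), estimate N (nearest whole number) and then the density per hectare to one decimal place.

density ≈ 3.3 deer mice per hectare

N̂ = 31·39/12 = 1209/12 ≈ 100.8 → 101
Density = N̂ / area = 101 / 31 ≈ 3.26 → 3.3 per hectare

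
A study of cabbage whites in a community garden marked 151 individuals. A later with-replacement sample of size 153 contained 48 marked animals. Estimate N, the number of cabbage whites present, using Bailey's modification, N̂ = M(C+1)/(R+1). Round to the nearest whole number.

N ≈ 475

N̂ = 151·(153+1)/(48+1) = 151·154/49 = 23254/49 ≈ 474.6 → 475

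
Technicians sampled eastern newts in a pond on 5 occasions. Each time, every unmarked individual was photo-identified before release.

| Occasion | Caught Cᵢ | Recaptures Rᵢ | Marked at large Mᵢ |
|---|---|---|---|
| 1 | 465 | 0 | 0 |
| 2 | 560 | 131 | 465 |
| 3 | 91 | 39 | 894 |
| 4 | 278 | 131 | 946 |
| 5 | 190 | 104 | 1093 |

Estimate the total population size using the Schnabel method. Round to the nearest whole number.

N ≈ 2006

Σ MᵢCᵢ = 0·465 + 465·560 + 894·91 + 946·278 + 1093·190 = 0 + 260400 + 81354 + 262988 + 207670 = 812412
Σ Rᵢ = 0 + 131 + 39 + 131 + 104 = 405
N̂ = 812412 / 405 ≈ 2006.0 → 2006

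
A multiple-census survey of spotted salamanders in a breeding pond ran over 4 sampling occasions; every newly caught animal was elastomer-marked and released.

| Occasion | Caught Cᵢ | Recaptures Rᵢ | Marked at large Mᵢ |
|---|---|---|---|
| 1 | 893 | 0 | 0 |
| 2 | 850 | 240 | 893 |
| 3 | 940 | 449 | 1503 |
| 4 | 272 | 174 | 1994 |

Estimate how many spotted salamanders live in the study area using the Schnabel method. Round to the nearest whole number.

N ≈ 3145

Σ MᵢCᵢ = 0·893 + 893·850 + 1503·940 + 1994·272 = 0 + 759050 + 1412820 + 542368 = 2714238
Σ Rᵢ = 0 + 240 + 449 + 174 = 863
N̂ = 2714238 / 863 ≈ 3145.1 → 3145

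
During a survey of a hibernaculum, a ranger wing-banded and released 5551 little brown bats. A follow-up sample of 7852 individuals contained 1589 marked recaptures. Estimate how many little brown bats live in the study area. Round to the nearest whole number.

N = (5551 × 7852) / 1589 = 43586452 / 1589 ≈ 27430.1 → 27430

N ≈ 27,430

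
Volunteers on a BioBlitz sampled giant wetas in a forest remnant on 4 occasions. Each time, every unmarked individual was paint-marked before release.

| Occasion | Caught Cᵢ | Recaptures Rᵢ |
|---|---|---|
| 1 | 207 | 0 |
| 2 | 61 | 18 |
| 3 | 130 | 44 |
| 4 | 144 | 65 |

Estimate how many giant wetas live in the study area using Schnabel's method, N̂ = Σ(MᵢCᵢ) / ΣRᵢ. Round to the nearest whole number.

Marked at large before each occasion: Mᵢ = Σⱼ<ᵢ (Cⱼ − Rⱼ) → M1=0, M2=207, M3=250, M4=336
Σ MᵢCᵢ = 0·207 + 207·61 + 250·130 + 336·144 = 0 + 12627 + 32500 + 48384 = 93511
Σ Rᵢ = 0 + 18 + 44 + 65 = 127
N̂ = 93511 / 127 ≈ 736.3 → 736

N ≈ 736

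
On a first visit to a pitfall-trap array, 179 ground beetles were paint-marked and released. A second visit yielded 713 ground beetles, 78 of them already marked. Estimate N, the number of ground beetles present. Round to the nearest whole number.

N = (179 × 713) / 78 = 127627 / 78 ≈ 1636.2 → 1636

N ≈ 1636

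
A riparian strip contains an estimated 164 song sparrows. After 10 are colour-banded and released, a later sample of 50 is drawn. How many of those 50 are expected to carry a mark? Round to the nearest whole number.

expected recaptures ≈ 3

The marked fraction of the population is 10/164, so in a sample of 50 expect C·(M/N) marked.
E[R] = 10 × 50 / 164 = 500 / 164 ≈ 3.0 → 3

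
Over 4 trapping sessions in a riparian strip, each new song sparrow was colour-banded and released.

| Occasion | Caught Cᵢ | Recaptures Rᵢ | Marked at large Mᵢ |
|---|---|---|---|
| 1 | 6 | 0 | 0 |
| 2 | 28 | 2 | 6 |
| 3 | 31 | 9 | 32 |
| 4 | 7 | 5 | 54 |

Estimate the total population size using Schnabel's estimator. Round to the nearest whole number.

N ≈ 96

Σ MᵢCᵢ = 0·6 + 6·28 + 32·31 + 54·7 = 0 + 168 + 992 + 378 = 1538
Σ Rᵢ = 0 + 2 + 9 + 5 = 16
N̂ = 1538 / 16 ≈ 96.1 → 96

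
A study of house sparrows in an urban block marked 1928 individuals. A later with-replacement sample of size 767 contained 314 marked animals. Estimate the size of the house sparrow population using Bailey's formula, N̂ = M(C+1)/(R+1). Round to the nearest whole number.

N̂ = 1928·(767+1)/(314+1) = 1928·768/315 = 1480704/315 ≈ 4700.6 → 4701

N ≈ 4701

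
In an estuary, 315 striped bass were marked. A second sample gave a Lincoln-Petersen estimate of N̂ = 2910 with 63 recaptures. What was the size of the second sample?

C = 582

From N = M·C/R: C = N·R / M = 2910·63 / 315 = 183330 / 315 = 582.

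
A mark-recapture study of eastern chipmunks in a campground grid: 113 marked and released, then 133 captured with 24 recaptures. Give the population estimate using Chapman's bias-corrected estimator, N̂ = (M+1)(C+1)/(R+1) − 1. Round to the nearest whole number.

N ≈ 610

N̂ = (113+1)(133+1)/(24+1) − 1 = 114·134/25 − 1
= 15276/25 − 1 ≈ 611.0 − 1 ≈ 610.0 → 610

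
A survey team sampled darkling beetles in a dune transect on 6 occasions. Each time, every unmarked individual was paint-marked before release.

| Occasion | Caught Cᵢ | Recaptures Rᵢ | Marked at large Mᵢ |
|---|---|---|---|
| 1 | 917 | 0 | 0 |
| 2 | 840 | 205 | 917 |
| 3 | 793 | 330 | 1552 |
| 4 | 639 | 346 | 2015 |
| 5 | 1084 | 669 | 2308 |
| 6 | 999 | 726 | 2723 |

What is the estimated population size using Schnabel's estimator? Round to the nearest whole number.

N ≈ 3739

Σ MᵢCᵢ = 0·917 + 917·840 + 1552·793 + 2015·639 + 2308·1084 + 2723·999 = 0 + 770280 + 1230736 + 1287585 + 2501872 + 2720277 = 8510750
Σ Rᵢ = 0 + 205 + 330 + 346 + 669 + 726 = 2276
N̂ = 8510750 / 2276 ≈ 3739.3 → 3739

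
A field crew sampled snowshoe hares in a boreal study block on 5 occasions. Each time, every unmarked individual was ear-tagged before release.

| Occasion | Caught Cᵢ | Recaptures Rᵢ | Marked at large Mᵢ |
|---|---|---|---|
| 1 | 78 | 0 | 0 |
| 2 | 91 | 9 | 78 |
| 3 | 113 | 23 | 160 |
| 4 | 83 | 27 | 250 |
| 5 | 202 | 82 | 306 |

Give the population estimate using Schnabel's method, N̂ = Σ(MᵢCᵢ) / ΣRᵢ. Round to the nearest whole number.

Σ MᵢCᵢ = 0·78 + 78·91 + 160·113 + 250·83 + 306·202 = 0 + 7098 + 18080 + 20750 + 61812 = 107740
Σ Rᵢ = 0 + 9 + 23 + 27 + 82 = 141
N̂ = 107740 / 141 ≈ 764.1 → 764

N ≈ 764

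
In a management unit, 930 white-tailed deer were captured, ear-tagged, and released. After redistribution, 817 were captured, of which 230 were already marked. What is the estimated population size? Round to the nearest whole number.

N ≈ 3304

The marked fraction in the recapture sample should equal the marked fraction in the population: 230/817 = 930/N.
N = (930 × 817) / 230 = 759810 / 230 ≈ 3303.5 → 3304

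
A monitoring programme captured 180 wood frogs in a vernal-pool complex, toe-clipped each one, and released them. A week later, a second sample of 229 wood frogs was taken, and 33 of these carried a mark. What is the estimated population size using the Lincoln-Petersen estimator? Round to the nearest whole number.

N = (180 × 229) / 33 = 41220 / 33 ≈ 1249.1 → 1249

N ≈ 1249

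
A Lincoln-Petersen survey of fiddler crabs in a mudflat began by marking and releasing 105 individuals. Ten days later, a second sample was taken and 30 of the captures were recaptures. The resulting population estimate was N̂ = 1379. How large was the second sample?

C = 394

From N = M·C/R: C = N·R / M = 1379·30 / 105 = 41370 / 105 = 394.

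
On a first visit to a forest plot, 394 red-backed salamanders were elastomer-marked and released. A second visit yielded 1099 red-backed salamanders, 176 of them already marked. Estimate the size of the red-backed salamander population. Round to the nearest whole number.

The marked fraction in the recapture sample should equal the marked fraction in the population: 176/1099 = 394/N.
N = (394 × 1099) / 176 = 433006 / 176 ≈ 2460.3 → 2460

N ≈ 2460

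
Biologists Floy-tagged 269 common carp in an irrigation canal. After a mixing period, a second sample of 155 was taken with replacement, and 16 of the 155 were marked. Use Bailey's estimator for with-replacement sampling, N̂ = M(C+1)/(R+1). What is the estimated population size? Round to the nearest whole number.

N̂ = 269·(155+1)/(16+1) = 269·156/17 = 41964/17 ≈ 2468.47 → 2468

N ≈ 2468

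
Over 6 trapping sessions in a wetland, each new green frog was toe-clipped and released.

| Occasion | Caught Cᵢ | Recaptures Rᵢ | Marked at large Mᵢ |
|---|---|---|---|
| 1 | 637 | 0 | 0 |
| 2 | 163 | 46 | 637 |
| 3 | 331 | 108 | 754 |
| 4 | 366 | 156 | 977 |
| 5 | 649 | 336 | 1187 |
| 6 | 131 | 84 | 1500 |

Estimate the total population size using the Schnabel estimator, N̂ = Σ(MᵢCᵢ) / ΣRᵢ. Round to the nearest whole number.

Σ MᵢCᵢ = 0·637 + 637·163 + 754·331 + 977·366 + 1187·649 + 1500·131 = 0 + 103831 + 249574 + 357582 + 770363 + 196500 = 1677850
Σ Rᵢ = 0 + 46 + 108 + 156 + 336 + 84 = 730
N̂ = 1677850 / 730 ≈ 2298.4 → 2298

N ≈ 2298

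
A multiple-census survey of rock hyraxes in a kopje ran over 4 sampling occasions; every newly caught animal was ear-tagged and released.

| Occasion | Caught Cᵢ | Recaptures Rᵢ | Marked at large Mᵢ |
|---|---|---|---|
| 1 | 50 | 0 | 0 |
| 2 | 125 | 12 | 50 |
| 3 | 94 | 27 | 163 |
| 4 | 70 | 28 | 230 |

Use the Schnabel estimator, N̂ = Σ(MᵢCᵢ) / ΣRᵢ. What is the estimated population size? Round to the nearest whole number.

N ≈ 562

Σ MᵢCᵢ = 0·50 + 50·125 + 163·94 + 230·70 = 0 + 6250 + 15322 + 16100 = 37672
Σ Rᵢ = 0 + 12 + 27 + 28 = 67
N̂ = 37672 / 67 ≈ 562.3 → 562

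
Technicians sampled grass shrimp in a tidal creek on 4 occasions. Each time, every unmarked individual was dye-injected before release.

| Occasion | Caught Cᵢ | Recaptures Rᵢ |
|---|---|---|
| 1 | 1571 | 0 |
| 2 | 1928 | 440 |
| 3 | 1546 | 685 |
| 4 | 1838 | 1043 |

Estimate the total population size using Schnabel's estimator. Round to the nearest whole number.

N ≈ 6902

Marked at large before each occasion: Mᵢ = Σⱼ<ᵢ (Cⱼ − Rⱼ) → M1=0, M2=1571, M3=3059, M4=3920
Σ MᵢCᵢ = 0·1571 + 1571·1928 + 3059·1546 + 3920·1838 = 0 + 3028888 + 4729214 + 7204960 = 14963062
Σ Rᵢ = 0 + 440 + 685 + 1043 = 2168
N̂ = 14963062 / 2168 ≈ 6901.8 → 6902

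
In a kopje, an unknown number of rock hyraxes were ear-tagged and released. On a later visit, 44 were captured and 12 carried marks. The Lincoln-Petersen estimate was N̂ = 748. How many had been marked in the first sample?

M = 204

From N = M·C/R: M = N·R / C = 748·12 / 44 = 8976 / 44 = 204.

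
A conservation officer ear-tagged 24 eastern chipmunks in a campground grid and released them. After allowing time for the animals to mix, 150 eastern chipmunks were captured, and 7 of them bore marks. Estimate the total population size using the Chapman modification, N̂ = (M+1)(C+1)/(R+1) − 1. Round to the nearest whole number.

N̂ = (24+1)(150+1)/(7+1) − 1 = 25·151/8 − 1
= 3775/8 − 1 ≈ 471.9 − 1 ≈ 470.9 → 471

N ≈ 471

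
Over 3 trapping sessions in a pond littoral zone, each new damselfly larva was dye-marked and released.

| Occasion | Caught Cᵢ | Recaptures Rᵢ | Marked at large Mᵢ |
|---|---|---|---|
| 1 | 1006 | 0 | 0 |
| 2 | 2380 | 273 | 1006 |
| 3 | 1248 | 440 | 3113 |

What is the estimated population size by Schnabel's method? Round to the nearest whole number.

N ≈ 8807

Σ MᵢCᵢ = 0·1006 + 1006·2380 + 3113·1248 = 0 + 2394280 + 3885024 = 6279304
Σ Rᵢ = 0 + 273 + 440 = 713
N̂ = 6279304 / 713 ≈ 8806.9 → 8807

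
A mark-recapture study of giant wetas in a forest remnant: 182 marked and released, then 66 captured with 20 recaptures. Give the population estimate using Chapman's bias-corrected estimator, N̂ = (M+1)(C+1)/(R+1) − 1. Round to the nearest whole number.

N̂ = (182+1)(66+1)/(20+1) − 1 = 183·67/21 − 1
= 12261/21 − 1 ≈ 583.9 − 1 ≈ 582.9 → 583

N ≈ 583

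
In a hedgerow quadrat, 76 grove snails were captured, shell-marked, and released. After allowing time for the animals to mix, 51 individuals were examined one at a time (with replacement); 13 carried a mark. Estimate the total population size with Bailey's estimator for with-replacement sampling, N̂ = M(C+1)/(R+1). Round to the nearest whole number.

N̂ = 76·(51+1)/(13+1) = 76·52/14 = 3952/14 ≈ 282.3 → 282

N ≈ 282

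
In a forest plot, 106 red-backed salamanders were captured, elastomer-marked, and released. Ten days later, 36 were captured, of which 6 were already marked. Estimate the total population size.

The marked fraction in the recapture sample should equal the marked fraction in the population: 6/36 = 106/N.
N = (106 × 36) / 6 = 3816 / 6 = 636

N = 636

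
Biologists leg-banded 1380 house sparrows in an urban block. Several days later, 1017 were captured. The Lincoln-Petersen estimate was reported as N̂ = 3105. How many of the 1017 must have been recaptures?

R = 452

From N = M·C/R: R = M·C / N = 1380·1017 / 3105 = 1403460 / 3105 = 452.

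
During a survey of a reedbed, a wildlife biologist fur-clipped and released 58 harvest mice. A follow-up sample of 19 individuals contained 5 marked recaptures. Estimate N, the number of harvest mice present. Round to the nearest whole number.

N = (58 × 19) / 5 = 1102 / 5 ≈ 220.4 → 220

N ≈ 220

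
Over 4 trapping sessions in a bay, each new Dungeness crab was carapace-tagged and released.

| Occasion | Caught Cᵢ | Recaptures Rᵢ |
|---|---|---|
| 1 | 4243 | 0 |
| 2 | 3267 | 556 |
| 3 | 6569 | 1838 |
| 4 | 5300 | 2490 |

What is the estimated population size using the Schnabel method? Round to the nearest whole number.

Marked at large before each occasion: Mᵢ = Σⱼ<ᵢ (Cⱼ − Rⱼ) → M1=0, M2=4243, M3=6954, M4=11685
Σ MᵢCᵢ = 0·4243 + 4243·3267 + 6954·6569 + 11685·5300 = 0 + 13861881 + 45680826 + 61930500 = 121473207
Σ Rᵢ = 0 + 556 + 1838 + 2490 = 4884
N̂ = 121473207 / 4884 ≈ 24871.7 → 24872

N ≈ 24,872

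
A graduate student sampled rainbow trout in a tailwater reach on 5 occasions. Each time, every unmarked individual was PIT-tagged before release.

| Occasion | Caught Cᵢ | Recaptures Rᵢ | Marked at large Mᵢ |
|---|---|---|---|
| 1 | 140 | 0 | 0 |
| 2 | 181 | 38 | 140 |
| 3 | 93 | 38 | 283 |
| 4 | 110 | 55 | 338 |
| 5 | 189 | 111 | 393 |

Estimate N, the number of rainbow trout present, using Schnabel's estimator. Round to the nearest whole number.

N ≈ 674

Σ MᵢCᵢ = 0·140 + 140·181 + 283·93 + 338·110 + 393·189 = 0 + 25340 + 26319 + 37180 + 74277 = 163116
Σ Rᵢ = 0 + 38 + 38 + 55 + 111 = 242
N̂ = 163116 / 242 ≈ 674.0 → 674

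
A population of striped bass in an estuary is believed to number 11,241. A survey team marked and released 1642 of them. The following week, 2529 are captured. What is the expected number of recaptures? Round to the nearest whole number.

The marked fraction of the population is 1642/11241, so in a sample of 2529 expect C·(M/N) marked.
E[R] = 1642 × 2529 / 11241 = 4152618 / 11241 ≈ 369.4 → 369

expected recaptures ≈ 369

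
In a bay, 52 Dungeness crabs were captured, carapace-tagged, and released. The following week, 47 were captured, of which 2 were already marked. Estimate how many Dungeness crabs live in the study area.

N = 1222

If marked individuals mix randomly, R/C ≈ M/N, giving N ≈ M·C/R.
N = (52 × 47) / 2 = 2444 / 2 = 1222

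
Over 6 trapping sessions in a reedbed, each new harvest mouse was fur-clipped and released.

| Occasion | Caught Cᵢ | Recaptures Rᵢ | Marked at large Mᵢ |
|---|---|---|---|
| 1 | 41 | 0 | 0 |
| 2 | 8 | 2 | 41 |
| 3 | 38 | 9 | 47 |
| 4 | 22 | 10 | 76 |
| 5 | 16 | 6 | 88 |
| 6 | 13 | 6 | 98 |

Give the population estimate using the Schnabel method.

N = 196

Σ MᵢCᵢ = 0·41 + 41·8 + 47·38 + 76·22 + 88·16 + 98·13 = 0 + 328 + 1786 + 1672 + 1408 + 1274 = 6468
Σ Rᵢ = 0 + 2 + 9 + 10 + 6 + 6 = 33
N̂ = 6468 / 33 = 196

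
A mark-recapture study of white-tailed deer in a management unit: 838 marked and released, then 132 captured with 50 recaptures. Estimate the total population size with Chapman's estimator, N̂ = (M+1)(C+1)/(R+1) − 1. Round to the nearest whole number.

N̂ = (838+1)(132+1)/(50+1) − 1 = 839·133/51 − 1
= 111587/51 − 1 ≈ 2188.0 − 1 ≈ 2187.0 → 2187

N ≈ 2187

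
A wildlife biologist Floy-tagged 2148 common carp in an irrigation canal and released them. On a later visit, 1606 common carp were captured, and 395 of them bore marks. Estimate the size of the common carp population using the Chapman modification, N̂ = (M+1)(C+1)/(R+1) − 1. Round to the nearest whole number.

N ≈ 8720

N̂ = (2148+1)(1606+1)/(395+1) − 1 = 2149·1607/396 − 1
= 3453443/396 − 1 ≈ 8720.8 − 1 ≈ 8719.8 → 8720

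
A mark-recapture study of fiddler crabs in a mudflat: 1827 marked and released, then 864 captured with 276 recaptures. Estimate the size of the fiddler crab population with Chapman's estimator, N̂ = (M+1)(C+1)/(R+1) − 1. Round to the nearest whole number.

N̂ = (1827+1)(864+1)/(276+1) − 1 = 1828·865/277 − 1
= 1581220/277 − 1 ≈ 5708.4 − 1 ≈ 5707.4 → 5707

N ≈ 5707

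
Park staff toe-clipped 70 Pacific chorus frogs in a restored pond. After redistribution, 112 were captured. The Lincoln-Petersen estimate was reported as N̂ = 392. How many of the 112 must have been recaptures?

R = 20

From N = M·C/R: R = M·C / N = 70·112 / 392 = 7840 / 392 = 20.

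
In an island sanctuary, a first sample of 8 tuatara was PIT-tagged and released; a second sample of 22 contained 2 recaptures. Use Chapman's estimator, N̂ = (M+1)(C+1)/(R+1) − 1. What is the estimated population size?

N = 68

N̂ = (8+1)(22+1)/(2+1) − 1 = 9·23/3 − 1
= 207/3 − 1 = 69 − 1 = 68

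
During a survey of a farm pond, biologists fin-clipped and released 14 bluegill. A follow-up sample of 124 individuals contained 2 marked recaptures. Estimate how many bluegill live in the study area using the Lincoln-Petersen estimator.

N = 868

N = (14 × 124) / 2 = 1736 / 2 = 868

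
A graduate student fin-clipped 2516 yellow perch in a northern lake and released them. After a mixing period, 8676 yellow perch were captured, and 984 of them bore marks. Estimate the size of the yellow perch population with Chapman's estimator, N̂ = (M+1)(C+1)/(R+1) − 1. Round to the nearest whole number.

N ≈ 22,172

N̂ = (2516+1)(8676+1)/(984+1) − 1 = 2517·8677/985 − 1
= 21840009/985 − 1 ≈ 22172.6 − 1 ≈ 22171.6 → 22172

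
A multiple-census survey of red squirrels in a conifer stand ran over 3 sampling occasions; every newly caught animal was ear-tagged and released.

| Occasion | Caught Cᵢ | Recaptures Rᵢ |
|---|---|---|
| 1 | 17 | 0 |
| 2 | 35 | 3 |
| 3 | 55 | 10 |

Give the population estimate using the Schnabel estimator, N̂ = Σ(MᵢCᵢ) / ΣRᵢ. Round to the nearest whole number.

N ≈ 253

Marked at large before each occasion: Mᵢ = Σⱼ<ᵢ (Cⱼ − Rⱼ) → M1=0, M2=17, M3=49
Σ MᵢCᵢ = 0·17 + 17·35 + 49·55 = 0 + 595 + 2695 = 3290
Σ Rᵢ = 0 + 3 + 10 = 13
N̂ = 3290 / 13 ≈ 253.1 → 253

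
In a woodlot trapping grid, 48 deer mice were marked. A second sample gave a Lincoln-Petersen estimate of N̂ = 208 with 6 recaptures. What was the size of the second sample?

C = 26

From N = M·C/R: C = N·R / M = 208·6 / 48 = 1248 / 48 = 26.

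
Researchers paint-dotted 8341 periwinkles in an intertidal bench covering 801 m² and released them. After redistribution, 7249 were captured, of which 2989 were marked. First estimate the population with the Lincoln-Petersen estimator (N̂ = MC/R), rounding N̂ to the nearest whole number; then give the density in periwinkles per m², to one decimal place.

N̂ = 8341·7249/2989 = 60463909/2989 ≈ 20228.8 → 20229
Density = N̂ / area = 20229 / 801 ≈ 25.25 → 25.3 per m²

density ≈ 25.3 periwinkles per m²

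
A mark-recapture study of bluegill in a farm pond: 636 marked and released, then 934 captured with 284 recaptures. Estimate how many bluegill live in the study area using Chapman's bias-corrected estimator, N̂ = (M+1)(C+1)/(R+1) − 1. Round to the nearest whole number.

N̂ = (636+1)(934+1)/(284+1) − 1 = 637·935/285 − 1
= 595595/285 − 1 ≈ 2089.8 − 1 ≈ 2088.8 → 2089

N ≈ 2089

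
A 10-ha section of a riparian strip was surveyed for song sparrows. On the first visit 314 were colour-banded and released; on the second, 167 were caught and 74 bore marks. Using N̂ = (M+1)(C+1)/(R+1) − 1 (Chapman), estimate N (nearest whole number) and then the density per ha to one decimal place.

density ≈ 70.5 song sparrows per ha

N̂ = 315·168/75 − 1 = 52920/75 − 1 ≈ 704.6 → 705
Density = N̂ / area = 705 / 10 ≈ 70.50 → 70.5 per ha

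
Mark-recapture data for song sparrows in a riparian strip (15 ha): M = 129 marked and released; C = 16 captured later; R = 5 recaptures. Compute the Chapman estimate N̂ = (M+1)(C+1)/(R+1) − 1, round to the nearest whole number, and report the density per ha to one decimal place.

density ≈ 24.5 song sparrows per ha

N̂ = 130·17/6 − 1 = 2210/6 − 1 ≈ 367.3 → 367
Density = N̂ / area = 367 / 15 ≈ 24.47 → 24.5 per ha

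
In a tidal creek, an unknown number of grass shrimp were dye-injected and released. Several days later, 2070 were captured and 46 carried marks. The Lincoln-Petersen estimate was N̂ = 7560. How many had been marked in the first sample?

M = 168

From N = M·C/R: M = N·R / C = 7560·46 / 2070 = 347760 / 2070 = 168.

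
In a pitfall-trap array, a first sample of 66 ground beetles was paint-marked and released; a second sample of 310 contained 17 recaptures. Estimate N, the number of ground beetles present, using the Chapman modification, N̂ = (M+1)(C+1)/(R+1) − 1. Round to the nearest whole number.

N̂ = (66+1)(310+1)/(17+1) − 1 = 67·311/18 − 1
= 20837/18 − 1 ≈ 1157.6 − 1 ≈ 1156.6 → 1157

N ≈ 1157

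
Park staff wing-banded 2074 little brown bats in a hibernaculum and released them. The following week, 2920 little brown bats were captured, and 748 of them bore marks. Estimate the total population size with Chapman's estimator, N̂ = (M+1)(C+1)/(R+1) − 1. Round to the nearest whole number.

N ≈ 8091

N̂ = (2074+1)(2920+1)/(748+1) − 1 = 2075·2921/749 − 1
= 6061075/749 − 1 ≈ 8092.2 − 1 ≈ 8091.2 → 8091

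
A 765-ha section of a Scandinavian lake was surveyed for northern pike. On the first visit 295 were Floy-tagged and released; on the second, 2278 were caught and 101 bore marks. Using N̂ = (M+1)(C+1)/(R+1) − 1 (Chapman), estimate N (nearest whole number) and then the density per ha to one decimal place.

density ≈ 8.6 northern pike per ha

N̂ = 296·2279/102 − 1 = 674584/102 − 1 ≈ 6612.6 → 6613
Density = N̂ / area = 6613 / 765 ≈ 8.64 → 8.6 per ha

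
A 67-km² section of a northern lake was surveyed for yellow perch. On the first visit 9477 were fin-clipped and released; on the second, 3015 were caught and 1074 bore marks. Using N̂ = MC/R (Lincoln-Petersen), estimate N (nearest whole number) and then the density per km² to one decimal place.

N̂ = 9477·3015/1074 = 28573155/1074 ≈ 26604.4 → 26604
Density = N̂ / area = 26604 / 67 ≈ 397.07 → 397.1 per km²

density ≈ 397.1 yellow perch per km²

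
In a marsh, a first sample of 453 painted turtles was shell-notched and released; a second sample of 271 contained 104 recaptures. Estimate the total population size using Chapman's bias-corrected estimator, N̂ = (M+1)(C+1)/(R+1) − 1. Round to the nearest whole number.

N̂ = (453+1)(271+1)/(104+1) − 1 = 454·272/105 − 1
= 123488/105 − 1 ≈ 1176.1 − 1 ≈ 1175.1 → 1175

N ≈ 1175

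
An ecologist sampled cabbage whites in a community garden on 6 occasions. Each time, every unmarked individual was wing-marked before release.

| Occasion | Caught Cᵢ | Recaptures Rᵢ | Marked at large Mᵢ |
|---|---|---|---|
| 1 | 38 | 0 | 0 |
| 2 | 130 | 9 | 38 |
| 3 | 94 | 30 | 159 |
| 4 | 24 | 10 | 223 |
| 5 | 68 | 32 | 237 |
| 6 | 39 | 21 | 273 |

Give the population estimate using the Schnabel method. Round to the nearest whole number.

Σ MᵢCᵢ = 0·38 + 38·130 + 159·94 + 223·24 + 237·68 + 273·39 = 0 + 4940 + 14946 + 5352 + 16116 + 10647 = 52001
Σ Rᵢ = 0 + 9 + 30 + 10 + 32 + 21 = 102
N̂ = 52001 / 102 ≈ 509.8 → 510

N ≈ 510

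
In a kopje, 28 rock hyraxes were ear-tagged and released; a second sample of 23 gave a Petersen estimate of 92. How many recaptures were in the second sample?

From N = M·C/R: R = M·C / N = 28·23 / 92 = 644 / 92 = 7.

R = 7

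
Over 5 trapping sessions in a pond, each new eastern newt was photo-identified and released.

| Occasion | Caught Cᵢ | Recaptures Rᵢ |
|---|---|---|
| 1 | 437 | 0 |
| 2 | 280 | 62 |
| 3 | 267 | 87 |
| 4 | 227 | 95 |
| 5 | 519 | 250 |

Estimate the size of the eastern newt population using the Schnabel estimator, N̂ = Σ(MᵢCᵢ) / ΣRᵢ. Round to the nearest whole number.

Marked at large before each occasion: Mᵢ = Σⱼ<ᵢ (Cⱼ − Rⱼ) → M1=0, M2=437, M3=655, M4=835, M5=967
Σ MᵢCᵢ = 0·437 + 437·280 + 655·267 + 835·227 + 967·519 = 0 + 122360 + 174885 + 189545 + 501873 = 988663
Σ Rᵢ = 0 + 62 + 87 + 95 + 250 = 494
N̂ = 988663 / 494 ≈ 2001.3 → 2001

N ≈ 2001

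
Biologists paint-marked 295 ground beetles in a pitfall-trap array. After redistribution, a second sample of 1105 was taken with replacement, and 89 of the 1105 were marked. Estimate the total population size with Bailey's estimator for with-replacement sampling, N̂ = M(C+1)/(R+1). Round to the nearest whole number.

N ≈ 3625

N̂ = 295·(1105+1)/(89+1) = 295·1106/90 = 326270/90 ≈ 3625.2 → 3625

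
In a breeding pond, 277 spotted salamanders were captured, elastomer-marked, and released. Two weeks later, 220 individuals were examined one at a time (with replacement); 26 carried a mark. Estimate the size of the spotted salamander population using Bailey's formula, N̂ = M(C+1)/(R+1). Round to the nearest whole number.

N̂ = 277·(220+1)/(26+1) = 277·221/27 = 61217/27 ≈ 2267.3 → 2267

N ≈ 2267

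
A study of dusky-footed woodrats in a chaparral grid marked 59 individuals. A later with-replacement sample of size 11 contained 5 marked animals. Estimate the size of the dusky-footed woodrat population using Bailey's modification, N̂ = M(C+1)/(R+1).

N = 118

N̂ = 59·(11+1)/(5+1) = 59·12/6 = 708/6 = 118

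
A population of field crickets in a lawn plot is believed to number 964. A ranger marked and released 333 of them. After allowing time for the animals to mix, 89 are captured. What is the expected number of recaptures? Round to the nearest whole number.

Expected recaptures E[R] = M·C / N.
E[R] = 333 × 89 / 964 = 29637 / 964 ≈ 30.7 → 31

expected recaptures ≈ 31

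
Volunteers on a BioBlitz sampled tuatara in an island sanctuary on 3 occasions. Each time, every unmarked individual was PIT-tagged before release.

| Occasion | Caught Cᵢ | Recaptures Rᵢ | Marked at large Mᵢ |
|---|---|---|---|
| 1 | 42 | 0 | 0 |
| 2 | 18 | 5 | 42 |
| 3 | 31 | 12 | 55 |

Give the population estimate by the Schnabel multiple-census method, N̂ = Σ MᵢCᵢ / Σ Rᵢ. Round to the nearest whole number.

Σ MᵢCᵢ = 0·42 + 42·18 + 55·31 = 0 + 756 + 1705 = 2461
Σ Rᵢ = 0 + 5 + 12 = 17
N̂ = 2461 / 17 ≈ 144.8 → 145

N ≈ 145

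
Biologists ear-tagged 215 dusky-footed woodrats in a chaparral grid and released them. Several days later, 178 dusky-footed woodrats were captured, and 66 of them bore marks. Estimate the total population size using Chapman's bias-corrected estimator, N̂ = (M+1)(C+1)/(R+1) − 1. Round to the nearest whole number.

N ≈ 576

N̂ = (215+1)(178+1)/(66+1) − 1 = 216·179/67 − 1
= 38664/67 − 1 ≈ 577.1 − 1 ≈ 576.1 → 576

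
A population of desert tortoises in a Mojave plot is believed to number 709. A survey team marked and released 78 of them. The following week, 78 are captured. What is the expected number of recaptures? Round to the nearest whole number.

expected recaptures ≈ 9

The marked fraction of the population is 78/709, so in a sample of 78 expect C·(M/N) marked.
E[R] = 78 × 78 / 709 = 6084 / 709 ≈ 8.6 → 9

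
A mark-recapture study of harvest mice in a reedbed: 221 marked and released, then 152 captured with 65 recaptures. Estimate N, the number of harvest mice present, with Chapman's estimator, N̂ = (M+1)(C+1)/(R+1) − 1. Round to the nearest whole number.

N ≈ 514

N̂ = (221+1)(152+1)/(65+1) − 1 = 222·153/66 − 1
= 33966/66 − 1 ≈ 514.6 − 1 ≈ 513.6 → 514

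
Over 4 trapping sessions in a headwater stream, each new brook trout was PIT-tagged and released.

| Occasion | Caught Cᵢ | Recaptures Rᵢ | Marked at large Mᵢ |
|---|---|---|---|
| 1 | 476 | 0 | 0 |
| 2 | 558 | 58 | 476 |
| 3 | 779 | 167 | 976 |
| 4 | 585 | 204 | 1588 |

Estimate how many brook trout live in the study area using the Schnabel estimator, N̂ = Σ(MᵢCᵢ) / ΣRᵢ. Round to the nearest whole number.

Σ MᵢCᵢ = 0·476 + 476·558 + 976·779 + 1588·585 = 0 + 265608 + 760304 + 928980 = 1954892
Σ Rᵢ = 0 + 58 + 167 + 204 = 429
N̂ = 1954892 / 429 ≈ 4556.9 → 4557

N ≈ 4557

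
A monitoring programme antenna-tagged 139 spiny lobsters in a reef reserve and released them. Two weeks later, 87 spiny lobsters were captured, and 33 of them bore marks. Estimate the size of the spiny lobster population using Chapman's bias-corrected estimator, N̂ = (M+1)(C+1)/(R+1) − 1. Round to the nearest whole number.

N ≈ 361

N̂ = (139+1)(87+1)/(33+1) − 1 = 140·88/34 − 1
= 12320/34 − 1 ≈ 362.4 − 1 ≈ 361.4 → 361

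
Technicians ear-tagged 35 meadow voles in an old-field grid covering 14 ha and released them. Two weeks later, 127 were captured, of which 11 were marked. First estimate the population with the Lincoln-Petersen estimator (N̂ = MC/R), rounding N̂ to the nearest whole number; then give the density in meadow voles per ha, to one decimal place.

N̂ = 35·127/11 = 4445/11 ≈ 404.1 → 404
Density = N̂ / area = 404 / 14 ≈ 28.86 → 28.9 per ha

density ≈ 28.9 meadow voles per ha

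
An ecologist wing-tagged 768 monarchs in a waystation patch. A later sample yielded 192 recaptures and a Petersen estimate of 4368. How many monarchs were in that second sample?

C = 1092

From N = M·C/R: C = N·R / M = 4368·192 / 768 = 838656 / 768 = 1092.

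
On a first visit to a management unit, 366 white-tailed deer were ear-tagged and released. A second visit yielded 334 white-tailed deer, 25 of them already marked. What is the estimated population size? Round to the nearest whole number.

Lincoln-Petersen assumes M/N = R/C, so N = M·C / R.
N = (366 × 334) / 25 = 122244 / 25 ≈ 4889.8 → 4890

N ≈ 4890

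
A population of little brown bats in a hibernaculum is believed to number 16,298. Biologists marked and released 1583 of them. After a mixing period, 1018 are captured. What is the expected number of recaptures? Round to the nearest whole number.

The marked fraction of the population is 1583/16298, so in a sample of 1018 expect C·(M/N) marked.
E[R] = 1583 × 1018 / 16298 = 1611494 / 16298 ≈ 98.9 → 99

expected recaptures ≈ 99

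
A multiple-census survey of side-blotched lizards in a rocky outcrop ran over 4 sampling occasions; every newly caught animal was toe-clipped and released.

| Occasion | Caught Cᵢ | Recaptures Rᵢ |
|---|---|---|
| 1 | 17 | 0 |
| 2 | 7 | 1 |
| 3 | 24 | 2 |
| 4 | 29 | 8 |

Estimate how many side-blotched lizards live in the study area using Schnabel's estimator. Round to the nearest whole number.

N ≈ 180

Marked at large before each occasion: Mᵢ = Σⱼ<ᵢ (Cⱼ − Rⱼ) → M1=0, M2=17, M3=23, M4=45
Σ MᵢCᵢ = 0·17 + 17·7 + 23·24 + 45·29 = 0 + 119 + 552 + 1305 = 1976
Σ Rᵢ = 0 + 1 + 2 + 8 = 11
N̂ = 1976 / 11 ≈ 179.6 → 180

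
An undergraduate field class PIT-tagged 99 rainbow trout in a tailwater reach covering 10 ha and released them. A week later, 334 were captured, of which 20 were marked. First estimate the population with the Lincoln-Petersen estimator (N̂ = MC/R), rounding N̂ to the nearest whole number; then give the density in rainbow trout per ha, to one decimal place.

density ≈ 165.3 rainbow trout per ha

N̂ = 99·334/20 = 33066/20 ≈ 1653.3 → 1653
Density = N̂ / area = 1653 / 10 ≈ 165.30 → 165.3 per ha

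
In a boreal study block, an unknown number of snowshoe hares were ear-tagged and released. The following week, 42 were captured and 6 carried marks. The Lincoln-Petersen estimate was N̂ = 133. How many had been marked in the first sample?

From N = M·C/R: M = N·R / C = 133·6 / 42 = 798 / 42 = 19.

M = 19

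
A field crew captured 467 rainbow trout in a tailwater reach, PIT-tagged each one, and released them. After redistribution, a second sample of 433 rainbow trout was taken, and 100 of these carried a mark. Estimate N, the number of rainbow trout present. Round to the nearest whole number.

N ≈ 2022

The marked fraction in the recapture sample should equal the marked fraction in the population: 100/433 = 467/N.
N = (467 × 433) / 100 = 202211 / 100 ≈ 2022.1 → 2022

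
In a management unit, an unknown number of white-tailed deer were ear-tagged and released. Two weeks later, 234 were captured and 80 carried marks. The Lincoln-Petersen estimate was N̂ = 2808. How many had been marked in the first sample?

M = 960

From N = M·C/R: M = N·R / C = 2808·80 / 234 = 224640 / 234 = 960.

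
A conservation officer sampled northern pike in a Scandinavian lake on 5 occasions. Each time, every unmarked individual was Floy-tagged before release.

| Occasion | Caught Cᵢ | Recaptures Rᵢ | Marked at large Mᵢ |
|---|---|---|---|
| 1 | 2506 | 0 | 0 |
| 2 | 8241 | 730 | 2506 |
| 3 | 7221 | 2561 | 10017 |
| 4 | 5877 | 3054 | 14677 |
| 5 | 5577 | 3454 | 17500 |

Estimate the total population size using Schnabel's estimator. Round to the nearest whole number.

N ≈ 28,252

Σ MᵢCᵢ = 0·2506 + 2506·8241 + 10017·7221 + 14677·5877 + 17500·5577 = 0 + 20651946 + 72332757 + 86256729 + 97597500 = 276838932
Σ Rᵢ = 0 + 730 + 2561 + 3054 + 3454 = 9799
N̂ = 276838932 / 9799 ≈ 28251.8 → 28252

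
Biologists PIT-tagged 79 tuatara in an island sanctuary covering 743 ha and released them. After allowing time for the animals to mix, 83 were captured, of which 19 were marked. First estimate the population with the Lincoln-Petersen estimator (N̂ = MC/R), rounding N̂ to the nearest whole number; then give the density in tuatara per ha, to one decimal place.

N̂ = 79·83/19 = 6557/19 ≈ 345.1 → 345
Density = N̂ / area = 345 / 743 ≈ 0.46 → 0.5 per ha

density ≈ 0.5 tuatara per ha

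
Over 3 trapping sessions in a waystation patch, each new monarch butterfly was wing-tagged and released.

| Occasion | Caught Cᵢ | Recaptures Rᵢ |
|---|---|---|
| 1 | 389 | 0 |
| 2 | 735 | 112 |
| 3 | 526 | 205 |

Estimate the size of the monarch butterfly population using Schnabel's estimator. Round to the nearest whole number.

Marked at large before each occasion: Mᵢ = Σⱼ<ᵢ (Cⱼ − Rⱼ) → M1=0, M2=389, M3=1012
Σ MᵢCᵢ = 0·389 + 389·735 + 1012·526 = 0 + 285915 + 532312 = 818227
Σ Rᵢ = 0 + 112 + 205 = 317
N̂ = 818227 / 317 ≈ 2581.2 → 2581

N ≈ 2581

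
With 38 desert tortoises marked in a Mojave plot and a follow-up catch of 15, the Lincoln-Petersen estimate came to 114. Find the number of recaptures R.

From N = M·C/R: R = M·C / N = 38·15 / 114 = 570 / 114 = 5.

R = 5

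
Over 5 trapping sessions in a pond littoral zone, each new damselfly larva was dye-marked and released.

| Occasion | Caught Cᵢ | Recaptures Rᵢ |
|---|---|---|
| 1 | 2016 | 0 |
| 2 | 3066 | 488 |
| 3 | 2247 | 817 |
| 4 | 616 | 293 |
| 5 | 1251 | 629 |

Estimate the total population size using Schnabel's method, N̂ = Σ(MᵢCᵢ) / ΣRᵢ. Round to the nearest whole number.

N ≈ 12,642

Marked at large before each occasion: Mᵢ = Σⱼ<ᵢ (Cⱼ − Rⱼ) → M1=0, M2=2016, M3=4594, M4=6024, M5=6347
Σ MᵢCᵢ = 0·2016 + 2016·3066 + 4594·2247 + 6024·616 + 6347·1251 = 0 + 6181056 + 10322718 + 3710784 + 7940097 = 28154655
Σ Rᵢ = 0 + 488 + 817 + 293 + 629 = 2227
N̂ = 28154655 / 2227 ≈ 12642.4 → 12642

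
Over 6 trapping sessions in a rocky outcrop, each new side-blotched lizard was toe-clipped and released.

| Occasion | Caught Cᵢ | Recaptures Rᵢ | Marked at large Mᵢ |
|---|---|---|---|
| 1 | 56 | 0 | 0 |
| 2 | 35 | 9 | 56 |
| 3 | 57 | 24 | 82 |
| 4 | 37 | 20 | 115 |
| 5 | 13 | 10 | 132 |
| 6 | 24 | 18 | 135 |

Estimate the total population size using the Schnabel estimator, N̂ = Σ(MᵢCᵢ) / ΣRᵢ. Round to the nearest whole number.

N ≈ 196

Σ MᵢCᵢ = 0·56 + 56·35 + 82·57 + 115·37 + 132·13 + 135·24 = 0 + 1960 + 4674 + 4255 + 1716 + 3240 = 15845
Σ Rᵢ = 0 + 9 + 24 + 20 + 10 + 18 = 81
N̂ = 15845 / 81 ≈ 195.6 → 196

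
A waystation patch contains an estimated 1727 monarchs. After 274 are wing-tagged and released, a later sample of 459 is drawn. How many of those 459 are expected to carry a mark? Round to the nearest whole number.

The marked fraction of the population is 274/1727, so in a sample of 459 expect C·(M/N) marked.
E[R] = 274 × 459 / 1727 = 125766 / 1727 ≈ 72.8 → 73

expected recaptures ≈ 73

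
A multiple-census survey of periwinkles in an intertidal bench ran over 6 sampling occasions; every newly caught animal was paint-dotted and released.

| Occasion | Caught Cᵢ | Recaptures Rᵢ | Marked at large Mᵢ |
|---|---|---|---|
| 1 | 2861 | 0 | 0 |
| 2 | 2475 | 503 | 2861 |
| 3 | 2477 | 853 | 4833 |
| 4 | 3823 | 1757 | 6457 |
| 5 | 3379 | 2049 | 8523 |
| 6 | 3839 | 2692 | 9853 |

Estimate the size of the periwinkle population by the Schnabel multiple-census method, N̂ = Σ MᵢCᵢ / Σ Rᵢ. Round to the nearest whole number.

N ≈ 14,052

Σ MᵢCᵢ = 0·2861 + 2861·2475 + 4833·2477 + 6457·3823 + 8523·3379 + 9853·3839 = 0 + 7080975 + 11971341 + 24685111 + 28799217 + 37825667 = 110362311
Σ Rᵢ = 0 + 503 + 853 + 1757 + 2049 + 2692 = 7854
N̂ = 110362311 / 7854 ≈ 14051.7 → 14052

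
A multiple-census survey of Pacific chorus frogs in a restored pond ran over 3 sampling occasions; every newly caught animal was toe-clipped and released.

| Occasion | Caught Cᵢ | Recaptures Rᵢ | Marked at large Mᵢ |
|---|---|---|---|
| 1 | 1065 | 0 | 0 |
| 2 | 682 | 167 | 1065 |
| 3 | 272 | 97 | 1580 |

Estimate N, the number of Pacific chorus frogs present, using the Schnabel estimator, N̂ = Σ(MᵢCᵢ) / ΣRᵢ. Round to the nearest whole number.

Σ MᵢCᵢ = 0·1065 + 1065·682 + 1580·272 = 0 + 726330 + 429760 = 1156090
Σ Rᵢ = 0 + 167 + 97 = 264
N̂ = 1156090 / 264 ≈ 4379.1 → 4379

N ≈ 4379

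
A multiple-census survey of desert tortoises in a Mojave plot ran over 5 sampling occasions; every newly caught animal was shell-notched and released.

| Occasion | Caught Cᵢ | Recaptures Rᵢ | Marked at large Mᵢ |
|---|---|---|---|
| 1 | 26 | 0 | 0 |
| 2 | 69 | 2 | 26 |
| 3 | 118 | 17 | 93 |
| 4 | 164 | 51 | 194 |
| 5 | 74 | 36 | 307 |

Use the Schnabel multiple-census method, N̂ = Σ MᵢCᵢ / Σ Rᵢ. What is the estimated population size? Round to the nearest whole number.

N ≈ 635

Σ MᵢCᵢ = 0·26 + 26·69 + 93·118 + 194·164 + 307·74 = 0 + 1794 + 10974 + 31816 + 22718 = 67302
Σ Rᵢ = 0 + 2 + 17 + 51 + 36 = 106
N̂ = 67302 / 106 ≈ 634.9 → 635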